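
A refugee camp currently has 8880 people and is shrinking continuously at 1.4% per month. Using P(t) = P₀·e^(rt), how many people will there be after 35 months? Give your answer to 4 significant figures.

≈ 5,440 people

P(35) = 8880 · e^(-0.014·35) = 8880 · e^(-0.49)
= 8880 · 0.61263 ≈ 5440.12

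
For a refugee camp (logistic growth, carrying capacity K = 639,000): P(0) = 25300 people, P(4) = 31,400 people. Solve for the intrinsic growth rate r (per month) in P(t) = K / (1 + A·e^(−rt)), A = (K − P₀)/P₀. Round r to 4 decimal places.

r ≈ 0.0565 per month

A = (639000 − 25300)/25300 = 24.25692
31400 = 639000/(1 + 24.25692·e^(−r·4)) → e^(−4r) = (20.35032 − 1)/24.25692 = 0.797724
r = −ln(0.797724)/4 = 0.22599/4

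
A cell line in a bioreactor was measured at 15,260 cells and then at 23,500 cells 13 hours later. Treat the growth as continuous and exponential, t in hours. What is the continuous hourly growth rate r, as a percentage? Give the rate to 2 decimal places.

r ≈ 3.32% per hour

23500 = 15260 · e^(r·13)
e^(13r) = 23500/15260 = 1.53997
r = ln(1.53997) / 13 = 0.43177 / 13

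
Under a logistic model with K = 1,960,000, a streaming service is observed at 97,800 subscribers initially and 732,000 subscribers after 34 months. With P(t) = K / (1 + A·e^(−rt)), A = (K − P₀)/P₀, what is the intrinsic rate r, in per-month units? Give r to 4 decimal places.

A = (1960000 − 97800)/97800 = 19.0409
732000 = 1960000/(1 + 19.0409·e^(−r·34)) → e^(−34r) = (2.6776 − 1)/19.0409 = 0.088105
r = −ln(0.088105)/34 = 2.42923/34

r ≈ 0.0714 per month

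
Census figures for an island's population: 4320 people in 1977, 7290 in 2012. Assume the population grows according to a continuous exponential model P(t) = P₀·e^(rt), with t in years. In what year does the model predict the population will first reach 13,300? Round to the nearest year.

year 2052

r = ln(7290/4320) / 35 = 0.52325/35 ≈ 0.01495 per year
t = ln(13300/4320) / r = 1.12451/0.01495 ≈ 75.22 years after 1977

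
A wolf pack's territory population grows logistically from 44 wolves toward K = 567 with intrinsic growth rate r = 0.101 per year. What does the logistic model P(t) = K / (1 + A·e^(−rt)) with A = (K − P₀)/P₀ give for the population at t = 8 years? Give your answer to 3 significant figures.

A = (567 − 44)/44 = 11.88636
P(8) = 567 / (1 + 11.88636·e^(−0.101·8)) = 567 / (1 + 11.88636·0.445749)
= 567 / 6.29833 ≈ 90.02

≈ 90.0 wolves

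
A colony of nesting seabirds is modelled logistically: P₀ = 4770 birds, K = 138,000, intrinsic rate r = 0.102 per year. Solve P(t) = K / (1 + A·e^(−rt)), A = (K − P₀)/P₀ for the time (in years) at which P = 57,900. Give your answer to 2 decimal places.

A = (138000 − 4770)/4770 = 27.93082
57900 = 138000/(1 + 27.93082·e^(−0.102t)) → 1 + 27.93082·e^(−0.102t) = 2.38342
e^(−0.102t) = 0.04953 → t = ln(20.18969)/0.102 = 3.00517/0.102

t ≈ 29.46 years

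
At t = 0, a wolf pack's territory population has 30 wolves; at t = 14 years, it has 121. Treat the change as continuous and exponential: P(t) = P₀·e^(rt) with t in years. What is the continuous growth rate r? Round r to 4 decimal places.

121 = 30 · e^(r·14)
e^(14r) = 121/30 = 4.03333
r = ln(4.03333) / 14 = 1.39459 / 14

r ≈ 0.0996 per year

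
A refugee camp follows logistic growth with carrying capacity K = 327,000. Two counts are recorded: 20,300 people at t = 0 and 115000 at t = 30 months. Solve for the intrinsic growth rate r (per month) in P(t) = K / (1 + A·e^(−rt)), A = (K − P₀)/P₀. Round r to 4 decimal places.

r ≈ 0.0701 per month

A = (327000 − 20300)/20300 = 15.10837
115000 = 327000/(1 + 15.10837·e^(−r·30)) → e^(−30r) = (2.84348 − 1)/15.10837 = 0.122017
r = −ln(0.122017)/30 = 2.1036/30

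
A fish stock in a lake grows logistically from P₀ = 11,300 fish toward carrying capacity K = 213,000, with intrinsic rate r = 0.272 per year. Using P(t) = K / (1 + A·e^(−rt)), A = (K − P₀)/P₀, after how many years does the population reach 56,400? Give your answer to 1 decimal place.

A = (213000 − 11300)/11300 = 17.84956
56400 = 213000/(1 + 17.84956·e^(−0.272t)) → 1 + 17.84956·e^(−0.272t) = 3.7766
e^(−0.272t) = 0.155555 → t = ln(6.42858)/0.272 = 1.86075/0.272

t ≈ 6.8 years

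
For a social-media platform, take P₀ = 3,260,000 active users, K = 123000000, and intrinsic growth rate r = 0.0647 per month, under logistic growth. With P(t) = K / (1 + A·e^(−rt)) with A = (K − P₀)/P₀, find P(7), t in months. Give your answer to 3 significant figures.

A = (123000000 − 3260000)/3260000 = 36.73006
P(7) = 123000000 / (1 + 36.73006·e^(−0.0647·7)) = 123000000 / (1 + 36.73006·0.635782)
= 123000000 / 24.3523 ≈ 5050857.38

≈ 5,050,000 active users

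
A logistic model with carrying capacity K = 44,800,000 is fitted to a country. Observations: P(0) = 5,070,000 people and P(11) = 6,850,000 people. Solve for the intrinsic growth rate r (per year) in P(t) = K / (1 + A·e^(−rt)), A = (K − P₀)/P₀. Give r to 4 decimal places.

r ≈ 0.0315 per year

A = (44800000 − 5070000)/5070000 = 7.83629
6850000 = 44800000/(1 + 7.83629·e^(−r·11)) → e^(−11r) = (6.54015 − 1)/7.83629 = 0.706986
r = −ln(0.706986)/11 = 0.34674/11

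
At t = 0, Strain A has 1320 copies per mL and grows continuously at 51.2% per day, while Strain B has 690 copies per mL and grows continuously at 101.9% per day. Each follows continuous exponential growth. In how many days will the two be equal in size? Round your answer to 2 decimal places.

1320·e^(0.512t) = 690·e^(1.019t)
1320/690 = e^((1.019 − 0.512)t) → ln(1.91304) = 0.507·t
t = 0.6487 / 0.507

t ≈ 1.28 days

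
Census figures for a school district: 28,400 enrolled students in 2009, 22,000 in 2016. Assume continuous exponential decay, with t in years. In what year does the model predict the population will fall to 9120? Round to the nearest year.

r = ln(22000/28400) / 7 = -0.25535/7 ≈ -0.036478 per year
t = ln(9120/28400) / r = -1.13592/-0.036478 ≈ 31.14 years after 2009

year 2040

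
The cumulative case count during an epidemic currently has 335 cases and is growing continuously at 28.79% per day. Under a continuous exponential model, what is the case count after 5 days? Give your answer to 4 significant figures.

≈ 1,413 cases

P(5) = 335 · e^(0.2879·5) = 335 · e^(1.4395)
= 335 · 4.21859 ≈ 1413.23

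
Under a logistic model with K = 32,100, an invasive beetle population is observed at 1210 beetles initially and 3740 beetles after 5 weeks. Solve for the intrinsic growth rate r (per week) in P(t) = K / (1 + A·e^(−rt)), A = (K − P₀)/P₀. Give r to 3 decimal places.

r ≈ 0.243 per week

A = (32100 − 1210)/1210 = 25.52893
3740 = 32100/(1 + 25.52893·e^(−r·5)) → e^(−5r) = (8.58289 − 1)/25.52893 = 0.297031
r = −ln(0.297031)/5 = 1.21392/5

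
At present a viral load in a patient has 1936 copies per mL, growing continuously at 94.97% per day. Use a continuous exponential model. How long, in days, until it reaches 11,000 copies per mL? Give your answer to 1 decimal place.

11000 = 1936 · e^(0.9497·t)
t = ln(11000/1936) / 0.9497 = ln(5.68182) / 0.9497 = 1.73727 / 0.9497

t ≈ 1.8 days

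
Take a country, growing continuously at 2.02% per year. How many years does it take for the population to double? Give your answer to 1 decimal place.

doubling time = ln(2) / |r| = 0.69315 / 0.0202

doubling time ≈ 34.3 years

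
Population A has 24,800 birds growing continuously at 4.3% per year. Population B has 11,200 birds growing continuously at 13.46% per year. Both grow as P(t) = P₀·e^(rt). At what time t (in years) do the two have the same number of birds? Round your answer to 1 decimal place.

t ≈ 8.7 years

24800·e^(0.043t) = 11200·e^(0.1346t)
24800/11200 = e^((0.1346 − 0.043)t) → ln(2.21429) = 0.0916·t
t = 0.79493 / 0.0916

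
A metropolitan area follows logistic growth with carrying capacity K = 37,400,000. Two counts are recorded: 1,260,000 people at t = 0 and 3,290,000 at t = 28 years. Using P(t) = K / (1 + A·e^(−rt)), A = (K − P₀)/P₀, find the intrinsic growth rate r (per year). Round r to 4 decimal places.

r ≈ 0.0363 per year

A = (37400000 − 1260000)/1260000 = 28.68254
3290000 = 37400000/(1 + 28.68254·e^(−r·28)) → e^(−28r) = (11.36778 − 1)/28.68254 = 0.361467
r = −ln(0.361467)/28 = 1.01759/28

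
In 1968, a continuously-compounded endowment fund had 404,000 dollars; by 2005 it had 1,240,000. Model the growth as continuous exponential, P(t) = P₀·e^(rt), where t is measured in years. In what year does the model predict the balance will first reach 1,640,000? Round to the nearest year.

r = ln(1240000/404000) / 37 = 1.12145/37 ≈ 0.03031 per year
t = ln(1640000/404000) / r = 1.40104/0.03031 ≈ 46.22 years after 1968

year 2014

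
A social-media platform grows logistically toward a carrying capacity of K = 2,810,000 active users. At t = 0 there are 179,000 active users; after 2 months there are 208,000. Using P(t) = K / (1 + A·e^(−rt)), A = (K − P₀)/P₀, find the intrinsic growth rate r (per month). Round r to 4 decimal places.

r ≈ 0.0806 per month

A = (2810000 − 179000)/179000 = 14.69832
208000 = 2810000/(1 + 14.69832·e^(−r·2)) → e^(−2r) = (13.50962 − 1)/14.69832 = 0.851091
r = −ln(0.851091)/2 = 0.16124/2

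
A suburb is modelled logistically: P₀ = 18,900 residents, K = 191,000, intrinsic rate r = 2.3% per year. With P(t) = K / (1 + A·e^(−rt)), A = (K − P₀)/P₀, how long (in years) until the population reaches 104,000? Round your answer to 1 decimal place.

t ≈ 103.8 years

A = (191000 − 18900)/18900 = 9.10582
104000 = 191000/(1 + 9.10582·e^(−0.023t)) → 1 + 9.10582·e^(−0.023t) = 1.83654
e^(−0.023t) = 0.091869 → t = ln(10.88512)/0.023 = 2.3874/0.023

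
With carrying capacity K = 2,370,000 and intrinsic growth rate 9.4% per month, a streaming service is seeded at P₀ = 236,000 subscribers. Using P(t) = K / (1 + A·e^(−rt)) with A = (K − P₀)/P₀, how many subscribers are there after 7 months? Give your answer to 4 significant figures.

≈ 417,000 subscribers

A = (2370000 − 236000)/236000 = 9.04237
P(7) = 2370000 / (1 + 9.04237·e^(−0.094·7)) = 2370000 / (1 + 9.04237·0.517886)
= 2370000 / 5.68292 ≈ 417039.2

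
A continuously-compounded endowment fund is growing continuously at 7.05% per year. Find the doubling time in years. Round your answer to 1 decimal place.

doubling time ≈ 9.8 years

doubling time = ln(2) / |r| = 0.69315 / 0.0705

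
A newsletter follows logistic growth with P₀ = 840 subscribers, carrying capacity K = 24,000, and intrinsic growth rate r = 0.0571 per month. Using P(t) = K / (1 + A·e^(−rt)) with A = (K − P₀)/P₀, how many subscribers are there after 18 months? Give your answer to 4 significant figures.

≈ 2,209 subscribers

A = (24000 − 840)/840 = 27.57143
P(18) = 24000 / (1 + 27.57143·e^(−0.0571·18)) = 24000 / (1 + 27.57143·0.357793)
= 24000 / 10.86487 ≈ 2208.95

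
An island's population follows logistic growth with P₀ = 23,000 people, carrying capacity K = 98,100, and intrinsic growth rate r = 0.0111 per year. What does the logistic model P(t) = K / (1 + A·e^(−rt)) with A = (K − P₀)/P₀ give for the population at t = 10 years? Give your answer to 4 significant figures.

A = (98100 − 23000)/23000 = 3.26522
P(10) = 98100 / (1 + 3.26522·e^(−0.0111·10)) = 98100 / (1 + 3.26522·0.894939)
= 98100 / 3.92217 ≈ 25011.67

≈ 25,010 people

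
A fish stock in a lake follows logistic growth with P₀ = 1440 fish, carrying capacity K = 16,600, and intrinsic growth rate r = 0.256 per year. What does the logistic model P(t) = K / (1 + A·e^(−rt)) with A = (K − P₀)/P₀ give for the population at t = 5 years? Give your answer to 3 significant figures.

A = (16600 − 1440)/1440 = 10.52778
P(5) = 16600 / (1 + 10.52778·e^(−0.256·5)) = 16600 / (1 + 10.52778·0.278037)
= 16600 / 3.92711 ≈ 4227.02

≈ 4,230 fish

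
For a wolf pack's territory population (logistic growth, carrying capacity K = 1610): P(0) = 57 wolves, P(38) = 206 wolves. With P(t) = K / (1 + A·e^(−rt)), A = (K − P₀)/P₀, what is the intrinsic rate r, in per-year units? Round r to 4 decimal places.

r ≈ 0.0365 per year

A = (1610 − 57)/57 = 27.24561
206 = 1610/(1 + 27.24561·e^(−r·38)) → e^(−38r) = (7.81553 − 1)/27.24561 = 0.250152
r = −ln(0.250152)/38 = 1.38569/38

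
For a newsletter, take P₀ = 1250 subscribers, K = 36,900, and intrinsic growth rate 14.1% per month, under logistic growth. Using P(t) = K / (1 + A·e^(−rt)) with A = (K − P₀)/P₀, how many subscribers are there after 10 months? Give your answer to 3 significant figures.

≈ 4,630 subscribers

A = (36900 − 1250)/1250 = 28.52
P(10) = 36900 / (1 + 28.52·e^(−0.141·10)) = 36900 / (1 + 28.52·0.244143)
= 36900 / 7.96297 ≈ 4633.95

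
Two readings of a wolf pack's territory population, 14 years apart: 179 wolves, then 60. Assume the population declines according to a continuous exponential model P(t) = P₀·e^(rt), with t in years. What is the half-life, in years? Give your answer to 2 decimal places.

half-life ≈ 8.88 years

r = ln(60/179) / 14 = ln(0.3352) / 14 ≈ -0.078074 per year
half-life = ln 2 / |r| = 0.69315 / 0.078074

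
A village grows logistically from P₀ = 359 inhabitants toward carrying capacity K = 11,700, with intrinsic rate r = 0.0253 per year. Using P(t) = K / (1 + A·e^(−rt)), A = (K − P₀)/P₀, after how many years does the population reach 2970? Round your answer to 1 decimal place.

A = (11700 − 359)/359 = 31.59053
2970 = 11700/(1 + 31.59053·e^(−0.0253t)) → 1 + 31.59053·e^(−0.0253t) = 3.93939
e^(−0.0253t) = 0.093047 → t = ln(10.74729)/0.0253 = 2.37465/0.0253

t ≈ 93.9 years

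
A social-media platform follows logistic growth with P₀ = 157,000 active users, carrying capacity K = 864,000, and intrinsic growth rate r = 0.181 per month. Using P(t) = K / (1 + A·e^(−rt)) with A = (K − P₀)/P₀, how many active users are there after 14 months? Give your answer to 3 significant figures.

≈ 637,000 active users

A = (864000 − 157000)/157000 = 4.50318
P(14) = 864000 / (1 + 4.50318·e^(−0.181·14)) = 864000 / (1 + 4.50318·0.079341)
= 864000 / 1.35729 ≈ 636563.84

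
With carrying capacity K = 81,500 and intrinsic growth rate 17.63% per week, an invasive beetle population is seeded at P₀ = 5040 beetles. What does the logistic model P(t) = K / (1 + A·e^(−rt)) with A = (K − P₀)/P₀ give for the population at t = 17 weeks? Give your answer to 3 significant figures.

≈ 46,400 beetles

A = (81500 − 5040)/5040 = 15.17063
P(17) = 81500 / (1 + 15.17063·e^(−0.1763·17)) = 81500 / (1 + 15.17063·0.049932)
= 81500 / 1.75749 ≈ 46372.82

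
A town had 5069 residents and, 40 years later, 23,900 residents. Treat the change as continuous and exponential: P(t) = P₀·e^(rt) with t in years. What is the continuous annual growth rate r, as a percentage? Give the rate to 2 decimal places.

r ≈ 3.88% per year

23900 = 5069 · e^(r·40)
e^(40r) = 23900/5069 = 4.71493
r = ln(4.71493) / 40 = 1.55073 / 40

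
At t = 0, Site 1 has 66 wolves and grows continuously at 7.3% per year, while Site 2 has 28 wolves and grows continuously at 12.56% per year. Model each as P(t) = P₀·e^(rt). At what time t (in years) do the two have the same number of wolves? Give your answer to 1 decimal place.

66·e^(0.073t) = 28·e^(0.1256t)
66/28 = e^((0.1256 − 0.073)t) → ln(2.35714) = 0.0526·t
t = 0.85745 / 0.0526

t ≈ 16.3 years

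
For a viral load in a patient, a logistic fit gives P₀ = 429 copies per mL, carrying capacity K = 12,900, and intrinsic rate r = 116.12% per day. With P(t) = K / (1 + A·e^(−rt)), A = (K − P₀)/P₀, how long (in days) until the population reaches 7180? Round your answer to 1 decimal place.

t ≈ 3.1 days

A = (12900 − 429)/429 = 29.06993
7180 = 12900/(1 + 29.06993·e^(−1.1612t)) → 1 + 29.06993·e^(−1.1612t) = 1.79666
e^(−1.1612t) = 0.027405 → t = ln(36.48988)/1.1612 = 3.59703/1.1612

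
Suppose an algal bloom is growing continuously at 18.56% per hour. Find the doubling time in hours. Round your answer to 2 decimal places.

doubling time = ln(2) / |r| = 0.69315 / 0.1856

doubling time ≈ 3.73 hours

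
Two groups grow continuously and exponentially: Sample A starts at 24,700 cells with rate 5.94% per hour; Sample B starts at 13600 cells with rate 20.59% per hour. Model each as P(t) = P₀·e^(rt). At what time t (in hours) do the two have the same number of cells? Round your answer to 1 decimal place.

24700·e^(0.0594t) = 13600·e^(0.2059t)
24700/13600 = e^((0.2059 − 0.0594)t) → ln(1.81618) = 0.1465·t
t = 0.59673 / 0.1465

t ≈ 4.1 hours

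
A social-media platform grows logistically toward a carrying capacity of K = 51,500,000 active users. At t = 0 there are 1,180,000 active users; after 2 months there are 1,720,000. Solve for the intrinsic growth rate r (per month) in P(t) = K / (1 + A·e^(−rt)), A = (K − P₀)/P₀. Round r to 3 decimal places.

A = (51500000 − 1180000)/1180000 = 42.64407
1720000 = 51500000/(1 + 42.64407·e^(−r·2)) → e^(−2r) = (29.94186 − 1)/42.64407 = 0.678684
r = −ln(0.678684)/2 = 0.3876/2

r ≈ 0.194 per month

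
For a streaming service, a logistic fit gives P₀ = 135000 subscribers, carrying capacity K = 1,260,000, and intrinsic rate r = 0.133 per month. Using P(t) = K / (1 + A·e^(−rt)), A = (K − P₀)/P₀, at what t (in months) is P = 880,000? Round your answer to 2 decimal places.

A = (1260000 − 135000)/135000 = 8.33333
880000 = 1260000/(1 + 8.33333·e^(−0.133t)) → 1 + 8.33333·e^(−0.133t) = 1.43182
e^(−0.133t) = 0.051818 → t = ln(19.29825)/0.133 = 2.96001/0.133

t ≈ 22.26 months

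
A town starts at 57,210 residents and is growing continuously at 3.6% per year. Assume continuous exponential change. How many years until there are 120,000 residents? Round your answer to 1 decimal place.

t ≈ 20.6 years

120000 = 57210 · e^(0.036·t)
t = ln(120000/57210) / 0.036 = ln(2.09754) / 0.036 = 0.74076 / 0.036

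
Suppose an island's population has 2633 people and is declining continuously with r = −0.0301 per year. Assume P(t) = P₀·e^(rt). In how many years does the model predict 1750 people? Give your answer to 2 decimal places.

1750 = 2633 · e^(-0.0301·t)
t = ln(1750/2633) / -0.0301 = ln(0.66464) / -0.0301 = -0.40851 / -0.0301

t ≈ 13.57 years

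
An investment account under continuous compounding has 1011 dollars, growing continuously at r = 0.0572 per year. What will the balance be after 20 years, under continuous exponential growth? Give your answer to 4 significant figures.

≈ 3,174 dollars

P(20) = 1011 · e^(0.0572·20) = 1011 · e^(1.144)
= 1011 · 3.1393 ≈ 3173.83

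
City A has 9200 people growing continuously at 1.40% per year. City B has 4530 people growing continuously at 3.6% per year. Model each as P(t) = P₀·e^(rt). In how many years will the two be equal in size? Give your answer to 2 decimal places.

t ≈ 32.20 years

9200·e^(0.014t) = 4530·e^(0.036t)
9200/4530 = e^((0.036 − 0.014)t) → ln(2.03091) = 0.022·t
t = 0.70848 / 0.022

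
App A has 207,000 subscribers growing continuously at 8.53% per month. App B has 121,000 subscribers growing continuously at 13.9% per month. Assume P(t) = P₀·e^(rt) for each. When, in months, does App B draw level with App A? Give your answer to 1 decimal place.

207000·e^(0.0853t) = 121000·e^(0.139t)
207000/121000 = e^((0.139 − 0.0853)t) → ln(1.71074) = 0.0537·t
t = 0.53693 / 0.0537

t ≈ 10.0 months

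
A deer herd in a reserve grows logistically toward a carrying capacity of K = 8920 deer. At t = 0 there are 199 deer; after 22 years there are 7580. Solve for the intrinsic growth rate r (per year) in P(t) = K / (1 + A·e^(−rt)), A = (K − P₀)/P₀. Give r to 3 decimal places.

r ≈ 0.251 per year

A = (8920 − 199)/199 = 43.82412
7580 = 8920/(1 + 43.82412·e^(−r·22)) → e^(−22r) = (1.17678 − 1)/43.82412 = 0.004034
r = −ln(0.004034)/22 = 5.51303/22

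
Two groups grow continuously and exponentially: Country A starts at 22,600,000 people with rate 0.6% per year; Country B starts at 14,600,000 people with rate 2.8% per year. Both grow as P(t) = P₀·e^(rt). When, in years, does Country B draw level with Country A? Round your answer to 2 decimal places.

t ≈ 19.86 years

22600000·e^(0.006t) = 14600000·e^(0.028t)
22600000/14600000 = e^((0.028 − 0.006)t) → ln(1.54795) = 0.022·t
t = 0.43693 / 0.022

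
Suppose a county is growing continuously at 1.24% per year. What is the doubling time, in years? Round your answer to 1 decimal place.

doubling time = ln(2) / |r| = 0.69315 / 0.0124

doubling time ≈ 55.9 years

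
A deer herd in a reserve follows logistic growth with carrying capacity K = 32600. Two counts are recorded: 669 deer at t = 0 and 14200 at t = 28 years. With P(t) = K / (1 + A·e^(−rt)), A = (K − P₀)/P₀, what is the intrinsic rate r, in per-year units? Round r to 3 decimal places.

r ≈ 0.129 per year

A = (32600 − 669)/669 = 47.72945
14200 = 32600/(1 + 47.72945·e^(−r·28)) → e^(−28r) = (2.29577 − 1)/47.72945 = 0.027148
r = −ln(0.027148)/28 = 3.60644/28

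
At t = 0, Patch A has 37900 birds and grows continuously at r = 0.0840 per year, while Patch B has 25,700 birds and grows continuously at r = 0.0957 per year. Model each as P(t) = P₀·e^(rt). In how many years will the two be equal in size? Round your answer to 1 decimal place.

t ≈ 33.2 years

37900·e^(0.084t) = 25700·e^(0.0957t)
37900/25700 = e^((0.0957 − 0.084)t) → ln(1.47471) = 0.0117·t
t = 0.38846 / 0.0117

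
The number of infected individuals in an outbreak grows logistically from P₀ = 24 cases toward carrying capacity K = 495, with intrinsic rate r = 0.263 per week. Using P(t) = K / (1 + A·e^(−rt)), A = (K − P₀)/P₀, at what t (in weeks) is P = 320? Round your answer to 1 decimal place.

A = (495 − 24)/24 = 19.625
320 = 495/(1 + 19.625·e^(−0.263t)) → 1 + 19.625·e^(−0.263t) = 1.54688
e^(−0.263t) = 0.027866 → t = ln(35.88571)/0.263 = 3.58034/0.263

t ≈ 13.6 weeks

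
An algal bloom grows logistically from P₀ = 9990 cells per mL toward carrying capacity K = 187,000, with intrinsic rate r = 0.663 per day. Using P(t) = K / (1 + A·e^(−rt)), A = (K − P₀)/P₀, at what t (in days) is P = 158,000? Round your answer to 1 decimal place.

t ≈ 6.9 days

A = (187000 − 9990)/9990 = 17.71872
158000 = 187000/(1 + 17.71872·e^(−0.663t)) → 1 + 17.71872·e^(−0.663t) = 1.18354
e^(−0.663t) = 0.010359 → t = ln(96.53647)/0.663 = 4.56992/0.663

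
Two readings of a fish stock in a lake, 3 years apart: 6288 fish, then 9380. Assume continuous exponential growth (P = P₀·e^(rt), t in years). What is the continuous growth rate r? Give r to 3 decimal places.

9380 = 6288 · e^(r·3)
e^(3r) = 9380/6288 = 1.49173
r = ln(1.49173) / 3 = 0.39994 / 3

r ≈ 0.133 per year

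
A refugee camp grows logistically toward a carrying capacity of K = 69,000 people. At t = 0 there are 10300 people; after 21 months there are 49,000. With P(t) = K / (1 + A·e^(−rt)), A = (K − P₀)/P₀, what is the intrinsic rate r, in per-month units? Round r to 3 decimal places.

r ≈ 0.126 per month

A = (69000 − 10300)/10300 = 5.69903
49000 = 69000/(1 + 5.69903·e^(−r·21)) → e^(−21r) = (1.40816 − 1)/5.69903 = 0.07162
r = −ln(0.07162)/21 = 2.63638/21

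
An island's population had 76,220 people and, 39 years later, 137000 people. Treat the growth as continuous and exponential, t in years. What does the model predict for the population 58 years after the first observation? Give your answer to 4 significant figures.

r = ln(137000/76220) / 39 ≈ 0.015035 per year
P(58) = 76220 · e^(0.015035·58) = 76220 · 2.39173 ≈ 182297.88

≈ 182,300 people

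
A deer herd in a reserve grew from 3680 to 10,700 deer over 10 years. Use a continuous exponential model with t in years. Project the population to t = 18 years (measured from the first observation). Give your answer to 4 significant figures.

r = ln(10700/3680) / 10 ≈ 0.106733 per year
P(18) = 3680 · e^(0.106733·18) = 3680 · 6.82912 ≈ 25131.16

≈ 25,130 deer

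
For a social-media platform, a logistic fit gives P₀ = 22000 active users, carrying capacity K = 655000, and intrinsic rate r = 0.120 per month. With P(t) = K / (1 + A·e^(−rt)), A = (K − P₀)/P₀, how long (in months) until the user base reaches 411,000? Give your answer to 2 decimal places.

t ≈ 32.34 months

A = (655000 − 22000)/22000 = 28.77273
411000 = 655000/(1 + 28.77273·e^(−0.12t)) → 1 + 28.77273·e^(−0.12t) = 1.59367
e^(−0.12t) = 0.020633 → t = ln(48.46554)/0.12 = 3.88085/0.12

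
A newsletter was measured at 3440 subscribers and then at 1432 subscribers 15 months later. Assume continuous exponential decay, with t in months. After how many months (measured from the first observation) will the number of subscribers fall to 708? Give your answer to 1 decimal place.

r = ln(1432/3440) / 15 ≈ -0.058427 per month
t = ln(708/3440) / r = -1.58078 / -0.058427 ≈ 27.056

t ≈ 27.1 months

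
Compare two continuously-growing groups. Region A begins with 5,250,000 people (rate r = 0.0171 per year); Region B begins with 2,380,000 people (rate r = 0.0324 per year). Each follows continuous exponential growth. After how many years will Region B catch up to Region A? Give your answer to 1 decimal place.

t ≈ 51.7 years

5250000·e^(0.0171t) = 2380000·e^(0.0324t)
5250000/2380000 = e^((0.0324 − 0.0171)t) → ln(2.20588) = 0.0153·t
t = 0.79113 / 0.0153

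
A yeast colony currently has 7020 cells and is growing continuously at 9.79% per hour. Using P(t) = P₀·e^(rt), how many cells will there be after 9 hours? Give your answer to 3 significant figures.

P(9) = 7020 · e^(0.0979·9) = 7020 · e^(0.8811)
= 7020 · 2.41355 ≈ 16943.14

≈ 16,900 cells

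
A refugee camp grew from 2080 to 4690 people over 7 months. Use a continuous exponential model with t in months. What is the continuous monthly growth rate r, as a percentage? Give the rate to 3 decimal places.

4690 = 2080 · e^(r·7)
e^(7r) = 4690/2080 = 2.25481
r = ln(2.25481) / 7 = 0.81306 / 7

r ≈ 11.615% per month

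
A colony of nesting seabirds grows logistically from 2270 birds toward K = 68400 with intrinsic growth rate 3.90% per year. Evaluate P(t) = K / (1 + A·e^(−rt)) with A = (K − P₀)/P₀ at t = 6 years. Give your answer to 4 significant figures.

≈ 2,844 birds

A = (68400 − 2270)/2270 = 29.13216
P(6) = 68400 / (1 + 29.13216·e^(−0.039·6)) = 68400 / (1 + 29.13216·0.791362)
= 68400 / 24.05408 ≈ 2843.59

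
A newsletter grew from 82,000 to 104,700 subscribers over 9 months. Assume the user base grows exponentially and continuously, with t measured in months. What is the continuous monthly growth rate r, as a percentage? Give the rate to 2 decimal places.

r ≈ 2.72% per month

104700 = 82000 · e^(r·9)
e^(9r) = 104700/82000 = 1.27683
r = ln(1.27683) / 9 = 0.24438 / 9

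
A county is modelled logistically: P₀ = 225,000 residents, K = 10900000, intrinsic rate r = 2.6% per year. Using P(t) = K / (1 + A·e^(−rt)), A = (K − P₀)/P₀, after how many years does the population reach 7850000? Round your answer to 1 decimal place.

t ≈ 184.8 years

A = (10900000 − 225000)/225000 = 47.44444
7850000 = 10900000/(1 + 47.44444·e^(−0.026t)) → 1 + 47.44444·e^(−0.026t) = 1.38854
e^(−0.026t) = 0.008189 → t = ln(122.11111)/0.026 = 4.80493/0.026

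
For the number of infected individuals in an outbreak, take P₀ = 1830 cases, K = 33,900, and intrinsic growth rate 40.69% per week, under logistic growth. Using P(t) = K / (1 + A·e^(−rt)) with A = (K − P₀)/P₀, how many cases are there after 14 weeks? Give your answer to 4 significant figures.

A = (33900 − 1830)/1830 = 17.52459
P(14) = 33900 / (1 + 17.52459·e^(−0.4069·14)) = 33900 / (1 + 17.52459·0.003357)
= 33900 / 1.05884 ≈ 32016.28

≈ 32,020 cases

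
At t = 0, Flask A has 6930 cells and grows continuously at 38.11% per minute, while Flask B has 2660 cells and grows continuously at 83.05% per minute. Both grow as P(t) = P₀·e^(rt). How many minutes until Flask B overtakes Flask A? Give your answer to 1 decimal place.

6930·e^(0.3811t) = 2660·e^(0.8305t)
6930/2660 = e^((0.8305 − 0.3811)t) → ln(2.60526) = 0.4494·t
t = 0.95753 / 0.4494

t ≈ 2.1 minutes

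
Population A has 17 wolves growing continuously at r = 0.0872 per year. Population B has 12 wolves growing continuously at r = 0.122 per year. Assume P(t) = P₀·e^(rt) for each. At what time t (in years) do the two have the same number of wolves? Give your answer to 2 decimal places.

17·e^(0.0872t) = 12·e^(0.122t)
17/12 = e^((0.122 − 0.0872)t) → ln(1.41667) = 0.0348·t
t = 0.34831 / 0.0348

t ≈ 10.01 years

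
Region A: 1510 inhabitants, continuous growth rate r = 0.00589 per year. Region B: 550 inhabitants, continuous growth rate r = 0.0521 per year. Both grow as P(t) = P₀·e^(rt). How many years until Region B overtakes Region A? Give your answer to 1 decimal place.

t ≈ 21.9 years

1510·e^(0.00589t) = 550·e^(0.0521t)
1510/550 = e^((0.0521 − 0.00589)t) → ln(2.74545) = 0.04621·t
t = 1.00995 / 0.04621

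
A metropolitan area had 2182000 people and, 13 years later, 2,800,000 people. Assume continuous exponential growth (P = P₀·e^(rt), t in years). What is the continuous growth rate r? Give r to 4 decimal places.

2800000 = 2182000 · e^(r·13)
e^(13r) = 2800000/2182000 = 1.28323
r = ln(1.28323) / 13 = 0.24938 / 13

r ≈ 0.0192 per year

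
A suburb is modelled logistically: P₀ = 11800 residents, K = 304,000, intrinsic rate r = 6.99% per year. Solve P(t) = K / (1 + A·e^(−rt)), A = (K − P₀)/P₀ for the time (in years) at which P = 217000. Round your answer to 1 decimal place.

A = (304000 − 11800)/11800 = 24.76271
217000 = 304000/(1 + 24.76271·e^(−0.0699t)) → 1 + 24.76271·e^(−0.0699t) = 1.40092
e^(−0.0699t) = 0.016191 → t = ln(61.76447)/0.0699 = 4.12333/0.0699

t ≈ 59.0 years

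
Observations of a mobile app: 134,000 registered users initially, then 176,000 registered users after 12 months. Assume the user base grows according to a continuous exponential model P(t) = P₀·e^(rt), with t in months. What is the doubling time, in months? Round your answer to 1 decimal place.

r = ln(176000/134000) / 12 = ln(1.31343) / 12 ≈ 0.02272 per month
doubling time = ln 2 / |r| = 0.69315 / 0.02272

doubling time ≈ 30.5 months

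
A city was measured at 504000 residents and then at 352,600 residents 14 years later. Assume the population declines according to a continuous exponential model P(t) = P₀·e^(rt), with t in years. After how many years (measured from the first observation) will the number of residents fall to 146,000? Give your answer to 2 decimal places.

t ≈ 48.55 years

r = ln(352600/504000) / 14 ≈ -0.025517 per year
t = ln(146000/504000) / r = -1.23897 / -0.025517 ≈ 48.554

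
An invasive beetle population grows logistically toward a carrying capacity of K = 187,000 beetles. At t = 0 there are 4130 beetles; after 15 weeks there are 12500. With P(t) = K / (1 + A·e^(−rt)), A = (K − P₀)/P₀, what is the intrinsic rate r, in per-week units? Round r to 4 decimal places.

A = (187000 − 4130)/4130 = 44.27845
12500 = 187000/(1 + 44.27845·e^(−r·15)) → e^(−15r) = (14.96 − 1)/44.27845 = 0.315278
r = −ln(0.315278)/15 = 1.1543/15

r ≈ 0.0770 per week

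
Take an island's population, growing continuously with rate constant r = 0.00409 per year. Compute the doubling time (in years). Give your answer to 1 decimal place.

doubling time ≈ 169.5 years

doubling time = ln(2) / |r| = 0.69315 / 0.00409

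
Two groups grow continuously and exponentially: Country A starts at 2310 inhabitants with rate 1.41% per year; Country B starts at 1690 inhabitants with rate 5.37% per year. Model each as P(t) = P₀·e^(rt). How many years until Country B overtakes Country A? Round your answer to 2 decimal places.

2310·e^(0.0141t) = 1690·e^(0.0537t)
2310/1690 = e^((0.0537 − 0.0141)t) → ln(1.36686) = 0.0396·t
t = 0.31252 / 0.0396

t ≈ 7.89 years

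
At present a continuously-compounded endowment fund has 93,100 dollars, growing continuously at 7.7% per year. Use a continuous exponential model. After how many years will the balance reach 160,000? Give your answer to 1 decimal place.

160000 = 93100 · e^(0.077·t)
t = ln(160000/93100) / 0.077 = ln(1.71858) / 0.077 = 0.5415 / 0.077

t ≈ 7.0 years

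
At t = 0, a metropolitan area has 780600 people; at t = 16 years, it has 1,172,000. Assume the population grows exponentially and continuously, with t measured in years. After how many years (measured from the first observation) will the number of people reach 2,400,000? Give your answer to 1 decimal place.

r = ln(1172000/780600) / 16 ≈ 0.0254 per year
t = ln(2400000/780600) / r = 1.12316 / 0.0254 ≈ 44.218

t ≈ 44.2 years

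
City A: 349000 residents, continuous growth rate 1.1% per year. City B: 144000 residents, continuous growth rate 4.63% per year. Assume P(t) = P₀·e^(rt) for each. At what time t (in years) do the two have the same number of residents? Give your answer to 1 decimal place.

t ≈ 25.1 years

349000·e^(0.011t) = 144000·e^(0.0463t)
349000/144000 = e^((0.0463 − 0.011)t) → ln(2.42361) = 0.0353·t
t = 0.88526 / 0.0353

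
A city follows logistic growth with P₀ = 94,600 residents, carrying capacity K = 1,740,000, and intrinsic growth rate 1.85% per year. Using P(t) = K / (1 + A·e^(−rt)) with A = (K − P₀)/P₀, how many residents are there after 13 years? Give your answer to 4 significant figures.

A = (1740000 − 94600)/94600 = 17.39323
P(13) = 1740000 / (1 + 17.39323·e^(−0.0185·13)) = 1740000 / (1 + 17.39323·0.786235)
= 1740000 / 14.67516 ≈ 118567.67

≈ 118,600 residents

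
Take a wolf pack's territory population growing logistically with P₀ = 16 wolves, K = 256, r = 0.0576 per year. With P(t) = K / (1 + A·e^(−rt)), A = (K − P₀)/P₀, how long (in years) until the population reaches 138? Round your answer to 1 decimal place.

t ≈ 49.7 years

A = (256 − 16)/16 = 15
138 = 256/(1 + 15·e^(−0.0576t)) → 1 + 15·e^(−0.0576t) = 1.85507
e^(−0.0576t) = 0.057005 → t = ln(17.54237)/0.0576 = 2.86462/0.0576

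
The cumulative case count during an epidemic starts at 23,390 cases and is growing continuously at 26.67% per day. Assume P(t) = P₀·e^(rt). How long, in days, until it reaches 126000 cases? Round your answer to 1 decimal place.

126000 = 23390 · e^(0.2667·t)
t = ln(126000/23390) / 0.2667 = ln(5.38692) / 0.2667 = 1.68397 / 0.2667

t ≈ 6.3 days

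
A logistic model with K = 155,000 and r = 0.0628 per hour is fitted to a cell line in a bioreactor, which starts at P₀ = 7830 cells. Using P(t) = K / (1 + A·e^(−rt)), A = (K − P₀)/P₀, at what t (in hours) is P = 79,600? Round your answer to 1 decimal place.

t ≈ 47.6 hours

A = (155000 − 7830)/7830 = 18.79566
79600 = 155000/(1 + 18.79566·e^(−0.0628t)) → 1 + 18.79566·e^(−0.0628t) = 1.94724
e^(−0.0628t) = 0.050397 → t = ln(19.84263)/0.0628 = 2.98783/0.0628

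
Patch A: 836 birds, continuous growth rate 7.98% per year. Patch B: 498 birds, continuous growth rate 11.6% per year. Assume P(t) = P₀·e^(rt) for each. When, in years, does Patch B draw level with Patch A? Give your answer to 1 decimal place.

836·e^(0.0798t) = 498·e^(0.116t)
836/498 = e^((0.116 − 0.0798)t) → ln(1.67871) = 0.0362·t
t = 0.51803 / 0.0362

t ≈ 14.3 years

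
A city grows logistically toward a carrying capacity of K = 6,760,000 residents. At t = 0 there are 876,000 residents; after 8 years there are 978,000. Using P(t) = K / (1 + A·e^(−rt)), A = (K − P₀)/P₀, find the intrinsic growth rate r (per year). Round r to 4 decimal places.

A = (6760000 − 876000)/876000 = 6.71689
978000 = 6760000/(1 + 6.71689·e^(−r·8)) → e^(−8r) = (6.91207 − 1)/6.71689 = 0.880178
r = −ln(0.880178)/8 = 0.12763/8

r ≈ 0.0160 per year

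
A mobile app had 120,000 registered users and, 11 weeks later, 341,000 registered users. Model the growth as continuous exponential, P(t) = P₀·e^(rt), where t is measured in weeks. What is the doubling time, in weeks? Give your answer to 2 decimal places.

r = ln(341000/120000) / 11 = ln(2.84167) / 11 ≈ 0.094945 per week
doubling time = ln 2 / |r| = 0.69315 / 0.094945

doubling time ≈ 7.30 weeks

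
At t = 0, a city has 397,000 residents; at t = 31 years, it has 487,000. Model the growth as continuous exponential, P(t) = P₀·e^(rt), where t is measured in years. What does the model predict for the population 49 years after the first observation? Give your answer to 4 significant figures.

≈ 548,300 residents

r = ln(487000/397000) / 31 ≈ 0.006591 per year
P(49) = 397000 · e^(0.006591·49) = 397000 · 1.38122 ≈ 548345.79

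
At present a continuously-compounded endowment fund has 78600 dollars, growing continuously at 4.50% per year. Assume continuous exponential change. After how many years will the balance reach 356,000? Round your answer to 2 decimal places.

t ≈ 33.57 years

356000 = 78600 · e^(0.045·t)
t = ln(356000/78600) / 0.045 = ln(4.52926) / 0.045 = 1.51056 / 0.045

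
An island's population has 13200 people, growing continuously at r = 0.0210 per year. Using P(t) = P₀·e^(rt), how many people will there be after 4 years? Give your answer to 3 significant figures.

≈ 14,400 people

P(4) = 13200 · e^(0.021·4) = 13200 · e^(0.084)
= 13200 · 1.08763 ≈ 14356.7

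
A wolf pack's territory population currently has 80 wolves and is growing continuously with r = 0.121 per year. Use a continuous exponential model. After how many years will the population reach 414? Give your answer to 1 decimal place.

414 = 80 · e^(0.121·t)
t = ln(414/80) / 0.121 = ln(5.175) / 0.121 = 1.64384 / 0.121

t ≈ 13.6 years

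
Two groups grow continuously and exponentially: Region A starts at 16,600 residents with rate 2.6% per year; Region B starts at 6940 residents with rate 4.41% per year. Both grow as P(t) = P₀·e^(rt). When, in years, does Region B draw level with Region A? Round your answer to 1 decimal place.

t ≈ 48.2 years

16600·e^(0.026t) = 6940·e^(0.0441t)
16600/6940 = e^((0.0441 − 0.026)t) → ln(2.39193) = 0.0181·t
t = 0.8721 / 0.0181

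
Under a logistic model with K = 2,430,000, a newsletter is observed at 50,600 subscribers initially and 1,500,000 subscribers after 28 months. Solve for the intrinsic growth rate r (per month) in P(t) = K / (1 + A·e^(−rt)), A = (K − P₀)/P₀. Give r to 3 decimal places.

r ≈ 0.155 per month

A = (2430000 − 50600)/50600 = 47.02372
1500000 = 2430000/(1 + 47.02372·e^(−r·28)) → e^(−28r) = (1.62 − 1)/47.02372 = 0.013185
r = −ln(0.013185)/28 = 4.32869/28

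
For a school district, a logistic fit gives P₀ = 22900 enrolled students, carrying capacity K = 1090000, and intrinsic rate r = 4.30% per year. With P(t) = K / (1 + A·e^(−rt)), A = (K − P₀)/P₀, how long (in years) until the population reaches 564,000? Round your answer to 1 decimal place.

A = (1090000 − 22900)/22900 = 46.59825
564000 = 1090000/(1 + 46.59825·e^(−0.043t)) → 1 + 46.59825·e^(−0.043t) = 1.93262
e^(−0.043t) = 0.020014 → t = ln(49.96467)/0.043 = 3.91132/0.043

t ≈ 91.0 years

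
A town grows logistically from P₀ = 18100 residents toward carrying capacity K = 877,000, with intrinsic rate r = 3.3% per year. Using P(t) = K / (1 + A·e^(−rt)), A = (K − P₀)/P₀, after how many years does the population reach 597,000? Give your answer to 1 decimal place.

t ≈ 139.9 years

A = (877000 − 18100)/18100 = 47.45304
597000 = 877000/(1 + 47.45304·e^(−0.033t)) → 1 + 47.45304·e^(−0.033t) = 1.46901
e^(−0.033t) = 0.009884 → t = ln(101.17666)/0.033 = 4.61687/0.033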